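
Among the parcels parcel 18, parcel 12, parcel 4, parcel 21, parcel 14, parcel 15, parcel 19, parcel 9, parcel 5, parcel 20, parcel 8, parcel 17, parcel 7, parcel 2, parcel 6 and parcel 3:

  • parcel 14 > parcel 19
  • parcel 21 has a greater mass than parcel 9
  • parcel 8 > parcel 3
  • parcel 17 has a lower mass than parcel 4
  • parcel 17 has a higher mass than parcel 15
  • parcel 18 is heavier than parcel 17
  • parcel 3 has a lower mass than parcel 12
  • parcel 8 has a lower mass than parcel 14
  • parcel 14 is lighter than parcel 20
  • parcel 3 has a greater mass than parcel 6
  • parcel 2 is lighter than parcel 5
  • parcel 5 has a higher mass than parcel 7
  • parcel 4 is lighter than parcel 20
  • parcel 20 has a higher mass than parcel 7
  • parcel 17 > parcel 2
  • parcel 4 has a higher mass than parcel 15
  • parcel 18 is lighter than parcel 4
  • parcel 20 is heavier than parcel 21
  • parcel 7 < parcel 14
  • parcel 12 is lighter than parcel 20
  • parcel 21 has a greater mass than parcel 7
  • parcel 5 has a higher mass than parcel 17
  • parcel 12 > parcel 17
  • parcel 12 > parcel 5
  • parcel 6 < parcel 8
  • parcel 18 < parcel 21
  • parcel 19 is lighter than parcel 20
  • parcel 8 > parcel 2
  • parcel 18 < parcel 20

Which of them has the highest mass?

parcel 20

Chaining downward from parcel 20: directly below it, parcel 7, parcel 19, parcel 18, parcel 12, parcel 4, parcel 14, parcel 21; then parcel 15, parcel 9, parcel 3, parcel 17, parcel 8, parcel 5; then parcel 2, parcel 6.
That covers every other element, and nothing is given above parcel 20, so parcel 20 is the highest mass.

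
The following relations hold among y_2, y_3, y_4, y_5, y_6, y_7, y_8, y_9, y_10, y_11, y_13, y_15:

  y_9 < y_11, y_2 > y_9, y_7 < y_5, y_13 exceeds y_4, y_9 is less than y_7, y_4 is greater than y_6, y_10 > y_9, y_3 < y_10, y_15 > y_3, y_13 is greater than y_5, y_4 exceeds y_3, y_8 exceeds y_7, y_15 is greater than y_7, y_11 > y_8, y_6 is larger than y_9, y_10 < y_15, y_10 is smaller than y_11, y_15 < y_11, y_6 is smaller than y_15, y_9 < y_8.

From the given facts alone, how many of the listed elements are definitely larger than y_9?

10

Directly above y_9: y_10, y_6, y_7, y_8, y_2, y_11.
One step further: y_4, y_5, y_15 (9 so far).
One step further: y_13 (10 so far).
Nothing else is reachable above y_9; 10 in all.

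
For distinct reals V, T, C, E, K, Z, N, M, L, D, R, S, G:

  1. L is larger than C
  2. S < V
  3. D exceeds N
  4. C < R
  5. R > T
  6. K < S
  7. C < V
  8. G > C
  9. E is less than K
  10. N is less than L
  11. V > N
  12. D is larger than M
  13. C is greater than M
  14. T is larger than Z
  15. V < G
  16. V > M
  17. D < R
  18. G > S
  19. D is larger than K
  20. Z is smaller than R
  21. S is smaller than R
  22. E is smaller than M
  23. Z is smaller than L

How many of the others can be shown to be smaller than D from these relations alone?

4

Directly below D: K, M, N.
One step further: E (4 so far).
No other element is forced below D by the given relations, so the count is 4.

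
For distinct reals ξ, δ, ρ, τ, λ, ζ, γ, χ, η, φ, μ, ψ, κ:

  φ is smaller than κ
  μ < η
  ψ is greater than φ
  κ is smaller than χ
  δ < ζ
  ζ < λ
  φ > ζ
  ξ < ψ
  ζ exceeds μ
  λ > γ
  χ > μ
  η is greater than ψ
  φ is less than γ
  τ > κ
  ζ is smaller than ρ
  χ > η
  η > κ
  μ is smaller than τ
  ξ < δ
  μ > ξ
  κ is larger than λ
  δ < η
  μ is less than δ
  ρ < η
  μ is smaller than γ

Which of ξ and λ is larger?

The relevant relations are ξ < μ; μ < δ; δ < ζ; ζ < φ; φ < γ; γ < λ.
Chaining these gives ξ < μ < δ < ζ < φ < γ < λ.
So ξ < λ; λ is the larger of the two.

λ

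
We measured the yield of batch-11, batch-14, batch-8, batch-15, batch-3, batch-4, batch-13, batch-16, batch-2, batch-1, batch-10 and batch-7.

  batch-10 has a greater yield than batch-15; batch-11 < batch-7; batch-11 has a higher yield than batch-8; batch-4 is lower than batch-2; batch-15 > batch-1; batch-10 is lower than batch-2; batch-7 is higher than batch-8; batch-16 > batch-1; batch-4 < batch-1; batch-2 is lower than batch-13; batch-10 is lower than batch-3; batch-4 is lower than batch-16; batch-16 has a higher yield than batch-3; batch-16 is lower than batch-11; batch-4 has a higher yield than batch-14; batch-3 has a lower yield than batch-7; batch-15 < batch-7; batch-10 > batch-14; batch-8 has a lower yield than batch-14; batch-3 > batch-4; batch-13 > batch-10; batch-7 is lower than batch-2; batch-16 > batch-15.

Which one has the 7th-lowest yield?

batch-3

The consecutive relations fix a unique order: batch-8 < batch-14 < batch-4 < batch-1 < batch-15 < batch-10 < batch-3 < batch-16 < batch-11 < batch-7 < batch-2 < batch-13.
The 7th smallest is batch-3.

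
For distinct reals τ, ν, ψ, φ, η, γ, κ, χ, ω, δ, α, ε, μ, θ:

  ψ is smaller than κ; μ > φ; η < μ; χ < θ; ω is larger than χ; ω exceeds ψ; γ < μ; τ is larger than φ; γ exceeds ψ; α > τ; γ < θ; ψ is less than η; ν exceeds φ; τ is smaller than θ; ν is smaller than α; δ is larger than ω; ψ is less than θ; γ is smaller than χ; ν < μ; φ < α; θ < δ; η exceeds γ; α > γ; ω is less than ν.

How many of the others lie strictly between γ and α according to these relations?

Chaining upward from γ reaches: χ, η, θ, ω, ν, δ, μ.
Chaining downward from α reaches: ψ, φ, χ, τ, ω, ν.
Strictly between γ and α are those in both lists: χ, ω, ν — 3 elements.

3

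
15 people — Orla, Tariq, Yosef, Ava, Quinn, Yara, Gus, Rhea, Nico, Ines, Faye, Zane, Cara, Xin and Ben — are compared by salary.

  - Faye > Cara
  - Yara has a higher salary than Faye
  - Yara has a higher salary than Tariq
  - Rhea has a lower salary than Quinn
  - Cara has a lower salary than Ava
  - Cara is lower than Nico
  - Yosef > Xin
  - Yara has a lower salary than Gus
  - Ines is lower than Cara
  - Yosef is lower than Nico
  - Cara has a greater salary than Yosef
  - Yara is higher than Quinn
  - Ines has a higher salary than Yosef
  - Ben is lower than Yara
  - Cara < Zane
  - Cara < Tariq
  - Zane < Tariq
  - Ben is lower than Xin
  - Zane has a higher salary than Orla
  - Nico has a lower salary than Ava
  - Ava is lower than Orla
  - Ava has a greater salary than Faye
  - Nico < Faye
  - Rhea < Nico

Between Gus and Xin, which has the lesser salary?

Xin

Xin < Yosef and Yosef < Ines give Xin < Ines.
With Ines < Cara: Xin < Yosef < Ines < Cara.
With Cara < Nico: Xin < Yosef < Ines < Cara < Nico.
With Nico < Faye: Xin < Yosef < Ines < Cara < Nico < Faye.
With Faye < Ava: Xin < Yosef < Ines < Cara < Nico < Faye < Ava.
Then Ava < Orla extends the chain to Orla.
Then Orla < Zane extends the chain to Zane.
With Zane < Tariq: Xin < Yosef < Ines < Cara < Nico < Faye < Ava < Orla < Zane < Tariq.
With Tariq < Yara: Xin < Yosef < Ines < Cara < Nico < Faye < Ava < Orla < Zane < Tariq < Yara.
Then Yara < Gus extends the chain to Gus.
So Xin < Gus; Xin is the lower of the two.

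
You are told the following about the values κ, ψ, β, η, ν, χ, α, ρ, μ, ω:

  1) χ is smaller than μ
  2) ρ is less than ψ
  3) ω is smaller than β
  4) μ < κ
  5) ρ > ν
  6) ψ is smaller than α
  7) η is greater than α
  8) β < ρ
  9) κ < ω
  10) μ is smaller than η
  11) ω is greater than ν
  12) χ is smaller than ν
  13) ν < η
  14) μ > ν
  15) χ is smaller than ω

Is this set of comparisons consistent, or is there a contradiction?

consistent

The single ordering χ < ν < μ < κ < ω < β < ρ < ψ < α < η satisfies every listed relation, so no contradiction arises.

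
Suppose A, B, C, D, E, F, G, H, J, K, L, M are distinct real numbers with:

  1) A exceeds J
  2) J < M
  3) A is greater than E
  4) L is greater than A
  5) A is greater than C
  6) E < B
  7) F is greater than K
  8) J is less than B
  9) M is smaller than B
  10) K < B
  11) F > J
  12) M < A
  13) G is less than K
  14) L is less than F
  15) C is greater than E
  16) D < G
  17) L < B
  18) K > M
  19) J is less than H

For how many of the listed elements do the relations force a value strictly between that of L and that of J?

2

The relations place J below L. An element lies strictly between them when it is forced above J and also forced below L.
Above J: {M, H, A, K, B, F}. Below L: {M, E, C, A}.
Intersection: {M, A} — 2.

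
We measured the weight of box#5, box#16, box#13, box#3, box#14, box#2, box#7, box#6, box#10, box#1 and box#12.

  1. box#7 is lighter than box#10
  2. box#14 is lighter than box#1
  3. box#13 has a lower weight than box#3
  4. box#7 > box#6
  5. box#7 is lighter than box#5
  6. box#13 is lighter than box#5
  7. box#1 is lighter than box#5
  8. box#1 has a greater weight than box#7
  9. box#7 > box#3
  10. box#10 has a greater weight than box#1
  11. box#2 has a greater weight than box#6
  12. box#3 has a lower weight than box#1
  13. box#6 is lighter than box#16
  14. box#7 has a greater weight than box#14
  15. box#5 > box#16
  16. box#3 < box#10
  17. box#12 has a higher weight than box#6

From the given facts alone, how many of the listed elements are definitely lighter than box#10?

The elements the relations force below box#10 are box#6, box#13, box#3, box#14, box#7, box#1 — no chain reaches any other.
That is 6.

6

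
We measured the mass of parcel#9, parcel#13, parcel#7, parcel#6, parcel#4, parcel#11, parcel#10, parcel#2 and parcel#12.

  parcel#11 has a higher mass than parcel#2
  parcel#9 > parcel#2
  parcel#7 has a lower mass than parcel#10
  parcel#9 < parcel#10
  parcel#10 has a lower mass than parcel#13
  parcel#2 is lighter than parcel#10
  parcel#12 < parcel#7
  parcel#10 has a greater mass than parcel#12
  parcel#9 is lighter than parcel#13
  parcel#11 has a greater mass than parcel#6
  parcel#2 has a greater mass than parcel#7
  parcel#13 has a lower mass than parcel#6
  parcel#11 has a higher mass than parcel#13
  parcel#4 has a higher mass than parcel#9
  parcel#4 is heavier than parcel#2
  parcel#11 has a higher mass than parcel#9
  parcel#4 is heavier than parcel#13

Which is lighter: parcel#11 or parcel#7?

Link the given pairs in sequence: parcel#7 < parcel#2; parcel#2 < parcel#9; parcel#9 < parcel#10; parcel#10 < parcel#13; parcel#13 < parcel#6; parcel#6 < parcel#11.
Chaining these gives parcel#7 < parcel#2 < parcel#9 < parcel#10 < parcel#13 < parcel#6 < parcel#11.
So parcel#7 < parcel#11; parcel#7 is the lighter of the two.

parcel#7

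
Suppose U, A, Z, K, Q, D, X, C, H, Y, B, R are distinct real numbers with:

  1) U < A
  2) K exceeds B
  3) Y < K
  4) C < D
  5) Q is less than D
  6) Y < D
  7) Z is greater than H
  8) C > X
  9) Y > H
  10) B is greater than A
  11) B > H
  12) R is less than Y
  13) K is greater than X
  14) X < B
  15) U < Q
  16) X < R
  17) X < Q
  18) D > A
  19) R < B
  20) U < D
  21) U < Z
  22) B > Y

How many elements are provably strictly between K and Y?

The relations place Y below K. An element lies strictly between them when it is forced above Y and also forced below K.
Above Y: {B, D}. Below K: {X, R, U, H, A, B}.
Intersection: {B} — 1.

1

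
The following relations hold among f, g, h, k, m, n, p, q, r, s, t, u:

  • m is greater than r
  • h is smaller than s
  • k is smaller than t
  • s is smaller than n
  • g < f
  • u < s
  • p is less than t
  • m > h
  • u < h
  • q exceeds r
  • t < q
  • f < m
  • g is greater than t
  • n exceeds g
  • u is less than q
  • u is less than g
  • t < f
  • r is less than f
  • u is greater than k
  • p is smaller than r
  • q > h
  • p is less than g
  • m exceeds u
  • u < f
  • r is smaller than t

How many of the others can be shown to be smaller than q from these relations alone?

6

The elements the relations force below q are p, r, k, u, h, t — no chain reaches any other.
That is 6.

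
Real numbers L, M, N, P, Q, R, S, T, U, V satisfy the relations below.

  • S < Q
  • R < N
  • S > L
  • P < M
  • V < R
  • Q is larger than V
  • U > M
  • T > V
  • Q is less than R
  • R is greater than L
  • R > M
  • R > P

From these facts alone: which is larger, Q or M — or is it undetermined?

Following every chain through Q: above Q we get R, N; below Q we get V, L, S.
M is not reached, and no chain runs the other way from M to Q.
So the given relations leave the order of Q and M undetermined.

undetermined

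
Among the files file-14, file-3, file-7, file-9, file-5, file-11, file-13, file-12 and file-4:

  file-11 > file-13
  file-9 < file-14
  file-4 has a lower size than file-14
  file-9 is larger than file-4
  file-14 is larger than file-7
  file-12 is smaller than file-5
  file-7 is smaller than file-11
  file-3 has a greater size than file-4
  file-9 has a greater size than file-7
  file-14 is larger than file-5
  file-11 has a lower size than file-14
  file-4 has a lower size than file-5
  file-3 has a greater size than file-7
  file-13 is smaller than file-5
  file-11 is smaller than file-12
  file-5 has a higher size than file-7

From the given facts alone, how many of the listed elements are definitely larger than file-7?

6

The elements the relations force above file-7 are file-11, file-12, file-5, file-3, file-9, file-14 — no chain reaches any other.
That is 6.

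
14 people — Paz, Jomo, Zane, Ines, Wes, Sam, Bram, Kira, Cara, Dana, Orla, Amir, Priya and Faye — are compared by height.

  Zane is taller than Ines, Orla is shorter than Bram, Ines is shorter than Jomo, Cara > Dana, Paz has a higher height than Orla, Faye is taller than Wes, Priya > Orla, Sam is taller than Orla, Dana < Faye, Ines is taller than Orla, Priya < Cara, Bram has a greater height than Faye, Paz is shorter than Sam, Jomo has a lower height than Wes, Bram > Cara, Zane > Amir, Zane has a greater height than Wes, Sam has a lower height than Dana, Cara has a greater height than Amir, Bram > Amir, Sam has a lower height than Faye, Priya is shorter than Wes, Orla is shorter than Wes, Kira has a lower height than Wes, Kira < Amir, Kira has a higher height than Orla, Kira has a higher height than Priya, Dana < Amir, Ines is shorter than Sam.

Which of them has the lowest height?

Chaining upward from Orla: directly above it, Ines, Priya, Paz, Sam, Kira, Wes, Bram; then Jomo, Dana, Amir, Faye, Cara, Zane.
That covers every other element, and nothing is given below Orla, so Orla is the lowest height.

Orla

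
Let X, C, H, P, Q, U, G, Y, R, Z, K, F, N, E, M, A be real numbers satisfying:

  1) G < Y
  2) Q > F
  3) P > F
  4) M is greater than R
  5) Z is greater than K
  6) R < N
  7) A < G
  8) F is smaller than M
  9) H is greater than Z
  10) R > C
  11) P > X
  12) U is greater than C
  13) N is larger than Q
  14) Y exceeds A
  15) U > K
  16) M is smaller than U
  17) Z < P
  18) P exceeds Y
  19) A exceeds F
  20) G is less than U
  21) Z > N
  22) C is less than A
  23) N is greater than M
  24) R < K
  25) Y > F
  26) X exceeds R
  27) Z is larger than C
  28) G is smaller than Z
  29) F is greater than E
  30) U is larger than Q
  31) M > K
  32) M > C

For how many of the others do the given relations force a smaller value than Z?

The elements the relations force below Z are E, F, C, A, R, K, Q, G, M, N — no chain reaches any other.
That is 10.

10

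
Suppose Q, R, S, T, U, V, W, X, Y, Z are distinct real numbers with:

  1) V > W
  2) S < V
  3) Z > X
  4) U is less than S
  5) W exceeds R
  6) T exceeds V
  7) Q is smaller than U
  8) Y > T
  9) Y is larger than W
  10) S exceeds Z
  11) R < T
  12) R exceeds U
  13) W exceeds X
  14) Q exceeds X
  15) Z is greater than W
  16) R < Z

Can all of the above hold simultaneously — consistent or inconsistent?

consistent

The single ordering X < Q < U < R < W < Z < S < V < T < Y satisfies every listed relation, so no contradiction arises.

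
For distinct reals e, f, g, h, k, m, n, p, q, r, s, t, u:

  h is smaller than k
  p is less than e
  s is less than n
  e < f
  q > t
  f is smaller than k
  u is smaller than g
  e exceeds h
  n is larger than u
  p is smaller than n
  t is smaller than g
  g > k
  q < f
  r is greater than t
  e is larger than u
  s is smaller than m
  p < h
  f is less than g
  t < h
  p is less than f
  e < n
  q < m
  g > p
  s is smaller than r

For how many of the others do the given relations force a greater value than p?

The elements the relations force above p are h, e, f, n, k, g — no chain reaches any other.
That is 6.

6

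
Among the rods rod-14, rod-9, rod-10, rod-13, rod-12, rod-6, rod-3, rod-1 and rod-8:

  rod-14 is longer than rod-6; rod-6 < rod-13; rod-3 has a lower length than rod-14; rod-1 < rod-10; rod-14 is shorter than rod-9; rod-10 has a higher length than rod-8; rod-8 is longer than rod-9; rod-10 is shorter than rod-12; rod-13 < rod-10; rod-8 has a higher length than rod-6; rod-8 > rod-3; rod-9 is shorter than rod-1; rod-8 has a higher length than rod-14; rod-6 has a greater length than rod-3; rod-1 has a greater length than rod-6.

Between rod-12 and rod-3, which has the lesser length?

rod-3

Chaining the given relations: rod-3 < rod-14 < rod-9 < rod-1 < rod-10 < rod-12.
So rod-3 < rod-12; rod-3 is the shorter of the two.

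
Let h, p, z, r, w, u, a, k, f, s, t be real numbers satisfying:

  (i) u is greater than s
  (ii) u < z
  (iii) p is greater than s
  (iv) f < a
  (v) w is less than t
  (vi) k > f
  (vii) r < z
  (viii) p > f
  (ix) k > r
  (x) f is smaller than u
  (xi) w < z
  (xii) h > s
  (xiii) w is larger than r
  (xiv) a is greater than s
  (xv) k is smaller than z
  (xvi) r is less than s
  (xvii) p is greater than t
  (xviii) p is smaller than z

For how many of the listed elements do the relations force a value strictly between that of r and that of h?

The relations place r below h. An element lies strictly between them when it is forced above r and also forced below h.
Above r: {w, s, u, k, a, t, p, z}. Below h: {s}.
Intersection: {s} — 1.

1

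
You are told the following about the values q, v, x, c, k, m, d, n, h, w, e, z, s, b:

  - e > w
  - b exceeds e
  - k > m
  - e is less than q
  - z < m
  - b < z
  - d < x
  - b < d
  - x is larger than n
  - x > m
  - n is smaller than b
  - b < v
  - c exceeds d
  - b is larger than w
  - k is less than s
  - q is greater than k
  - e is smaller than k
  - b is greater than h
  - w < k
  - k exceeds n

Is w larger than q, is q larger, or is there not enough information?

The relevant relations are w < e; e < b; b < z; z < m; m < k; k < q.
Together: w < e < b < z < m < k < q.
So q is larger.

q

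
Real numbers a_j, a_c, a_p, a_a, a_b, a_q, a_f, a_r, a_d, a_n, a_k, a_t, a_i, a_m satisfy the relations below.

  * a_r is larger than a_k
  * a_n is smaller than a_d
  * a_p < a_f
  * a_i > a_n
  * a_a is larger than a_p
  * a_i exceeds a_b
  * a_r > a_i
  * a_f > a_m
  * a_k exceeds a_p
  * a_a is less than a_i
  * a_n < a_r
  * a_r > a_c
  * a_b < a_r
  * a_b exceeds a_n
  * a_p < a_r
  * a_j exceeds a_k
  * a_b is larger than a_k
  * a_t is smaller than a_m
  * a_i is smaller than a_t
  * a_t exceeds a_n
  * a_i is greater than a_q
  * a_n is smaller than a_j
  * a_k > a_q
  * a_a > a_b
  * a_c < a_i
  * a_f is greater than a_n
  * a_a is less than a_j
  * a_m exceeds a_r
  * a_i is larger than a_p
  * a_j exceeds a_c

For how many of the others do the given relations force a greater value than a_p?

9

The elements the relations force above a_p are a_k, a_b, a_a, a_i, a_r, a_t, a_m, a_j, a_f — no chain reaches any other.
That is 9.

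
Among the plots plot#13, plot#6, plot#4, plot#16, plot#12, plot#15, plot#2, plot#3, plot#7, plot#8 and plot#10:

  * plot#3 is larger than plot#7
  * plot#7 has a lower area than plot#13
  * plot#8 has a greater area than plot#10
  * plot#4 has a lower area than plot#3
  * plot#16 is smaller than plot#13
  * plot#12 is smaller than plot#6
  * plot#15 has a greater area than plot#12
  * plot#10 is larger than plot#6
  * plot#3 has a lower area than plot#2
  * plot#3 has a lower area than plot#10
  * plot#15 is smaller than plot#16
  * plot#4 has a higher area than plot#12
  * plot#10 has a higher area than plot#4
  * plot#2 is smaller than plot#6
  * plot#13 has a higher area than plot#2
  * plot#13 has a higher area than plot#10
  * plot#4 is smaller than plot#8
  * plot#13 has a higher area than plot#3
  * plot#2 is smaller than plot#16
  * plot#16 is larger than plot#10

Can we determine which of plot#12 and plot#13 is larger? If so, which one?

plot#13

plot#12 < plot#4 and plot#4 < plot#3 give plot#12 < plot#3.
With plot#3 < plot#2: plot#12 < plot#4 < plot#3 < plot#2.
With plot#2 < plot#6: plot#12 < plot#4 < plot#3 < plot#2 < plot#6.
With plot#6 < plot#10: plot#12 < plot#4 < plot#3 < plot#2 < plot#6 < plot#10.
With plot#10 < plot#16: plot#12 < plot#4 < plot#3 < plot#2 < plot#6 < plot#10 < plot#16.
With plot#16 < plot#13: plot#12 < plot#4 < plot#3 < plot#2 < plot#6 < plot#10 < plot#16 < plot#13.
So plot#13 is larger.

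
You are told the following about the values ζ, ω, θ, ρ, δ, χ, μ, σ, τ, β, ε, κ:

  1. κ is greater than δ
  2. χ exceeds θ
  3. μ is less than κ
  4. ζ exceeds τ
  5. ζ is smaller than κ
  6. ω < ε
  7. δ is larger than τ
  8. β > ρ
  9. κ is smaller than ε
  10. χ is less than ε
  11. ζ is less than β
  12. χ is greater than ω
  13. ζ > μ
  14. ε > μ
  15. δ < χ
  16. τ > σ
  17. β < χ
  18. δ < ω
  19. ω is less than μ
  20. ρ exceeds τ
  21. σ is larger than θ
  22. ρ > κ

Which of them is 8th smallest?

The consecutive relations fix a unique order: θ < σ < τ < δ < ω < μ < ζ < κ < ρ < β < χ < ε.
Counting 8 from the smallest end gives κ.

κ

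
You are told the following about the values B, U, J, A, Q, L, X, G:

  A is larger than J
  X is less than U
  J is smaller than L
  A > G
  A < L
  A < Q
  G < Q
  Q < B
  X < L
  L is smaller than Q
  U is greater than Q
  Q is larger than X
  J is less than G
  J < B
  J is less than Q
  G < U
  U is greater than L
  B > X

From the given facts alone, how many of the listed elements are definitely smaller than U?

From U the given relations immediately reach G, X, L, Q.
From those, J, A — 6 in total.
Nothing else is reachable below U; 6 in all.

6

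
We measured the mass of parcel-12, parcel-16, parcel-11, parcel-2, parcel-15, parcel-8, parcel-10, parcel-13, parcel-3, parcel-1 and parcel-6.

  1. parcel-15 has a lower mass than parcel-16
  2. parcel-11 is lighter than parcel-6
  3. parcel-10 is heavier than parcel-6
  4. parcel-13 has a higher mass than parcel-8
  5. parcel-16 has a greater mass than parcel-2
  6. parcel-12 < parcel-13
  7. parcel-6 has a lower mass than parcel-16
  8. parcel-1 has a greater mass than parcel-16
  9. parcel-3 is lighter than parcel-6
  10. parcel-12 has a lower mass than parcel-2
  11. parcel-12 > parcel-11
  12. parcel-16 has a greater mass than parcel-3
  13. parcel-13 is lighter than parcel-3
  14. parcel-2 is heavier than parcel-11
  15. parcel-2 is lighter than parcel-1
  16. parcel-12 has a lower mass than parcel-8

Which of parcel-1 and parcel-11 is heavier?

parcel-11 < parcel-12 and parcel-12 < parcel-8 give parcel-11 < parcel-8.
With parcel-8 < parcel-13: parcel-11 < parcel-12 < parcel-8 < parcel-13.
Then parcel-13 < parcel-3 extends the chain to parcel-3.
With parcel-3 < parcel-6: parcel-11 < parcel-12 < parcel-8 < parcel-13 < parcel-3 < parcel-6.
Then parcel-6 < parcel-16 extends the chain to parcel-16.
Then parcel-16 < parcel-1 extends the chain to parcel-1.
So parcel-11 < parcel-1; parcel-1 is the heavier of the two.

parcel-1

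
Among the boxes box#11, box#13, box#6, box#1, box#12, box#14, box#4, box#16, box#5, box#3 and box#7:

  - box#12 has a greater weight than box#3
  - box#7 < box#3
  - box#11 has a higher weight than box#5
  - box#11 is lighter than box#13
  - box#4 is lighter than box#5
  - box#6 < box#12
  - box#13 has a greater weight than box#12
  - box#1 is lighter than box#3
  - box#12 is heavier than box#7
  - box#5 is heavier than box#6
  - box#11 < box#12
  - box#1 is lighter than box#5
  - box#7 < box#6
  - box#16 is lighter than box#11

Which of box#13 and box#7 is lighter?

Following the relations from box#7: box#7 < box#6 < box#5 < box#11 < box#12 < box#13.
So box#7 < box#13; box#7 is the lighter of the two.

box#7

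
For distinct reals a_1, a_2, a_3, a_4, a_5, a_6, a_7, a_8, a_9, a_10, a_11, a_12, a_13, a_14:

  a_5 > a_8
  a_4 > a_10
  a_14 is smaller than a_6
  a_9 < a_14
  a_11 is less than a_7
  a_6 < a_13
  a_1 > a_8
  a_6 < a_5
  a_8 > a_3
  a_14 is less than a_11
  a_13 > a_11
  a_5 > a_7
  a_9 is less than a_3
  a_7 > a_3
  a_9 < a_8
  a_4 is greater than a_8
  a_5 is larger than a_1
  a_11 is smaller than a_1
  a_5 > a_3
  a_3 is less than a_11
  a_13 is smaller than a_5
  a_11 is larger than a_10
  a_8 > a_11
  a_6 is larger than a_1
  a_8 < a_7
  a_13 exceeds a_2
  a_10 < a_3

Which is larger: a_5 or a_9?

a_5

The relevant relations are a_9 < a_14; a_14 < a_11; a_11 < a_8; a_8 < a_1; a_1 < a_6; a_6 < a_13; a_13 < a_5.
Together: a_9 < a_14 < a_11 < a_8 < a_1 < a_6 < a_13 < a_5.
So a_9 < a_5; a_5 is the larger of the two.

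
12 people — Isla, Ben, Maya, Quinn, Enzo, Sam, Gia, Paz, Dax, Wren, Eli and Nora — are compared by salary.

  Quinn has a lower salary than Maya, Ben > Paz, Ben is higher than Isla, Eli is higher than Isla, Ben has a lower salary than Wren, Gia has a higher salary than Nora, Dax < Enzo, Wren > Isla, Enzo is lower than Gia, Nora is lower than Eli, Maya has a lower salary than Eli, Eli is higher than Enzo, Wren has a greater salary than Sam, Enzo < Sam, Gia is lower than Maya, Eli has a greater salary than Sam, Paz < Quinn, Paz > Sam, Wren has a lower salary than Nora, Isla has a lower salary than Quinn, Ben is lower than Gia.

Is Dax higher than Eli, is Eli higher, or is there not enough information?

Dax < Enzo and Enzo < Sam give Dax < Sam.
With Sam < Paz: Dax < Enzo < Sam < Paz.
With Paz < Ben: Dax < Enzo < Sam < Paz < Ben.
Then Ben < Wren extends the chain to Wren.
Then Wren < Nora extends the chain to Nora.
Then Nora < Gia extends the chain to Gia.
Then Gia < Maya extends the chain to Maya.
Then Maya < Eli extends the chain to Eli.
So Eli is higher.

Eli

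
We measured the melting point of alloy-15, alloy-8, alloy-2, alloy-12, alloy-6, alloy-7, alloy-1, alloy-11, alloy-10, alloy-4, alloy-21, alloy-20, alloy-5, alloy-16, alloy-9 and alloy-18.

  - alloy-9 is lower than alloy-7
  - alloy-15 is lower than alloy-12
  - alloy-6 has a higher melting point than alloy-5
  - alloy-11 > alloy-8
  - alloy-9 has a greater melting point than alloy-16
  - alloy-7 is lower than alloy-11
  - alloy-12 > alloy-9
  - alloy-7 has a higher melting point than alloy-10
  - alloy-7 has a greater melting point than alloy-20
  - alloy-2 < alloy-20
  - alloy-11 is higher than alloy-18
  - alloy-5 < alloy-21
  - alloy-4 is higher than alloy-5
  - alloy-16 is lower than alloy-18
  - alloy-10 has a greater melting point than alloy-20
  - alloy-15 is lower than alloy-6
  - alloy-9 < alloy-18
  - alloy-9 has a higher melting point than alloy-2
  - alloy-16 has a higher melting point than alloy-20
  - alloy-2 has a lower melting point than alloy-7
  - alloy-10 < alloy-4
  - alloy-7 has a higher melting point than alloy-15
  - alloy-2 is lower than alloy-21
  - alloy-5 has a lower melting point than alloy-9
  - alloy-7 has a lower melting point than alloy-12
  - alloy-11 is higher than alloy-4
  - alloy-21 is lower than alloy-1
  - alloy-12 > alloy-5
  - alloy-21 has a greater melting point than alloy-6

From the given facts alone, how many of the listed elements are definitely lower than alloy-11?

11

The elements the relations force below alloy-11 are alloy-2, alloy-5, alloy-20, alloy-15, alloy-16, alloy-9, alloy-8, alloy-10, alloy-7, alloy-4, alloy-18 — no chain reaches any other.
That is 11.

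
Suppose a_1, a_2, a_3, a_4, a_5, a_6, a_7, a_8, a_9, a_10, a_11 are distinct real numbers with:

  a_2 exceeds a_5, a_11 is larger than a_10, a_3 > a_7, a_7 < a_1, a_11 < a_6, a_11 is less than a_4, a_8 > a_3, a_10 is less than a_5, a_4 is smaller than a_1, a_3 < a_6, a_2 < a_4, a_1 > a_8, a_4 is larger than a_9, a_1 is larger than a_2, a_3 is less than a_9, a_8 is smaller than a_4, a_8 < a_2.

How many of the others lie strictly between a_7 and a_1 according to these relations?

5

Chaining upward from a_7 reaches: a_3, a_8, a_9, a_2, a_6, a_4.
Chaining downward from a_1 reaches: a_10, a_5, a_3, a_11, a_8, a_9, a_2, a_4.
Strictly between a_7 and a_1 are those in both lists: a_3, a_8, a_9, a_2, a_4 — 5 elements.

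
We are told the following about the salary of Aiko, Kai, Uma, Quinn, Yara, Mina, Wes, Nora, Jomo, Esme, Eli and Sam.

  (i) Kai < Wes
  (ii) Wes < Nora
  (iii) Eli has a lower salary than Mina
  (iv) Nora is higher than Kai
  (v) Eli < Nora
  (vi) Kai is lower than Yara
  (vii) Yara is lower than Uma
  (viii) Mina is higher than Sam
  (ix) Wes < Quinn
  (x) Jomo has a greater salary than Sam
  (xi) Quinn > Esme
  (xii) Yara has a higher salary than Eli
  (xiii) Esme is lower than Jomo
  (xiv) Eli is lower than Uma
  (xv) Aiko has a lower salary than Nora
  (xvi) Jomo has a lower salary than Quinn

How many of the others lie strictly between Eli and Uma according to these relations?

1

The relations place Eli below Uma. An element lies strictly between them when it is forced above Eli and also forced below Uma.
Above Eli: {Yara, Mina, Nora}. Below Uma: {Kai, Yara}.
Intersection: {Yara} — 1.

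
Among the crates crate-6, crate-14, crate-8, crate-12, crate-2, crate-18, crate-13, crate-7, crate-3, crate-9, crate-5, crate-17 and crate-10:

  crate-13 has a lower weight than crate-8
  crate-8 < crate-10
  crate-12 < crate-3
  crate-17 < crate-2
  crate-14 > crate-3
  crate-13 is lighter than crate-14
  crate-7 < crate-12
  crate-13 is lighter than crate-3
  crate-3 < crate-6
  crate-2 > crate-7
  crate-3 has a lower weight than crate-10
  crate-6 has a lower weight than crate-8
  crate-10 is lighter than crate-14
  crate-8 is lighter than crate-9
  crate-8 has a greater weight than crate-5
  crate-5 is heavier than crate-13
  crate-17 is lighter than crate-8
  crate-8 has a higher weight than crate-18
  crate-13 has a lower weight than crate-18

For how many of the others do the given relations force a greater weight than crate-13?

From crate-13 the given relations immediately reach crate-18, crate-3, crate-5, crate-8, crate-14.
From those, crate-6, crate-10, crate-9 — 8 in total.
No other element is forced above crate-13 by the given relations, so the count is 8.

8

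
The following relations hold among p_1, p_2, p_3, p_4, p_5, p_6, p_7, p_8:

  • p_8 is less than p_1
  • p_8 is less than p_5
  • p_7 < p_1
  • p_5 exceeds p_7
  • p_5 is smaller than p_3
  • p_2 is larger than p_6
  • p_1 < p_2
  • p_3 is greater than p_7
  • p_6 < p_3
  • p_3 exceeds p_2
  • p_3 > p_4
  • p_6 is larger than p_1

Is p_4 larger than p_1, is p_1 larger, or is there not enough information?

undetermined

Following every chain through p_4: above p_4 we get p_3.
p_1 is not reached, and no chain runs the other way from p_1 to p_4.
So the given relations leave the order of p_4 and p_1 undetermined.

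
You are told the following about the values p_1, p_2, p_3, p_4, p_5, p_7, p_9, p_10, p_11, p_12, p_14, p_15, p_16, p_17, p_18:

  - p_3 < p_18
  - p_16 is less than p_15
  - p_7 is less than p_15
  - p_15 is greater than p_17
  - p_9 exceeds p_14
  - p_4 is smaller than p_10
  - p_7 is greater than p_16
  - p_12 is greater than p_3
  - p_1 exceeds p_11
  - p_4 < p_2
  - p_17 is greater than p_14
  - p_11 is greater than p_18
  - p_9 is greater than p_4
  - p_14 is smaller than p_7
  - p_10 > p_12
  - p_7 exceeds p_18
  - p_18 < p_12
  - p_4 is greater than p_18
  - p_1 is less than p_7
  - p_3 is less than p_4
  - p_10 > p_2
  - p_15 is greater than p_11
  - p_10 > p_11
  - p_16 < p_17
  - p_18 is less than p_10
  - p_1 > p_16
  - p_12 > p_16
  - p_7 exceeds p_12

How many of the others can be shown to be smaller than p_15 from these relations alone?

Directly below p_15: p_11, p_16, p_17, p_7.
One step further: p_18, p_12, p_14, p_1 (8 so far).
One step further: p_3 (9 so far).
No other element is forced below p_15 by the given relations, so the count is 9.

9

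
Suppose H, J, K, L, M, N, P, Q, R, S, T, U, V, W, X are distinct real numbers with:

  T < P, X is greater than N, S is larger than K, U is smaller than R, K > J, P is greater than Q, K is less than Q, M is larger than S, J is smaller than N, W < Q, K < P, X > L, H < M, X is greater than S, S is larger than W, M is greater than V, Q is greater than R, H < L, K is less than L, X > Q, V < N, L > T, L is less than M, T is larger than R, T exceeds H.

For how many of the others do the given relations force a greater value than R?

The elements the relations force above R are Q, T, P, L, M, X — no chain reaches any other.
That is 6.

6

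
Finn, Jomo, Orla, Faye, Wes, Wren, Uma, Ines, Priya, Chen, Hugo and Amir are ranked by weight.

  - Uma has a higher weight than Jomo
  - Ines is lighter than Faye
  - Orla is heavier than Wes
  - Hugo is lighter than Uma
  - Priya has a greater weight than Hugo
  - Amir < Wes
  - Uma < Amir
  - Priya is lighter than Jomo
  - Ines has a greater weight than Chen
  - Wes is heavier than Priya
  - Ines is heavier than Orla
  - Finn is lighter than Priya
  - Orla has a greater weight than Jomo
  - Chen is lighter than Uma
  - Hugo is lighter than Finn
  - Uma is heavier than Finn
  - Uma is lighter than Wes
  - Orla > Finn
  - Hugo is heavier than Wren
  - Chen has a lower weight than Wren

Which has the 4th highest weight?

Wes

The consecutive relations fix a unique order: Chen < Wren < Hugo < Finn < Priya < Jomo < Uma < Amir < Wes < Orla < Ines < Faye.
Counting 4 from the largest end gives Wes.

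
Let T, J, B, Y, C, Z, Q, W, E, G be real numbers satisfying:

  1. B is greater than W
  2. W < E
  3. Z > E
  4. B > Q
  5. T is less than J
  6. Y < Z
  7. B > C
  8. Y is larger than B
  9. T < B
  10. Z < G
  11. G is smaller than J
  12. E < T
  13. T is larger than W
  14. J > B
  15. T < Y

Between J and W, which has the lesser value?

W

Link the given pairs in sequence: W < E; E < T; T < B; B < Y; Y < Z; Z < G; G < J.
Chaining these gives W < E < T < B < Y < Z < G < J.
So W < J; W is the smaller of the two.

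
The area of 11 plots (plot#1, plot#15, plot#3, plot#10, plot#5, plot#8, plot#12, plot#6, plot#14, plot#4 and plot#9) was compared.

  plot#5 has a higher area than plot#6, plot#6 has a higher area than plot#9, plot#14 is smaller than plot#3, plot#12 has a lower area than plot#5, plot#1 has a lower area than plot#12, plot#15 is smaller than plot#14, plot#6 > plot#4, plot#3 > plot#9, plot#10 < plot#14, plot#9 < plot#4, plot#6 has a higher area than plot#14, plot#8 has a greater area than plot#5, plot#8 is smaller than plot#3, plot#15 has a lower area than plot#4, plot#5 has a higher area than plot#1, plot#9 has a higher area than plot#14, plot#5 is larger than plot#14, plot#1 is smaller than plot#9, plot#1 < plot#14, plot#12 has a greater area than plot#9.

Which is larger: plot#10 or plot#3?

plot#3

Chaining the given relations: plot#10 < plot#14 < plot#9 < plot#4 < plot#6 < plot#5 < plot#8 < plot#3.
So plot#10 < plot#3; plot#3 is the larger of the two.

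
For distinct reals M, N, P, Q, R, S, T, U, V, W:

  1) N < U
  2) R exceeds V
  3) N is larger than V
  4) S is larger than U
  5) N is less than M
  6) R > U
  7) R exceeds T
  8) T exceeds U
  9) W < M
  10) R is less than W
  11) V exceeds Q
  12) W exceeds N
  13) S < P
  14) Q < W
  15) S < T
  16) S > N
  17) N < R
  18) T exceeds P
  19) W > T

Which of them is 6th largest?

S

The consecutive relations fix a unique order: Q < V < N < U < S < P < T < R < W < M.
The 6th largest is S.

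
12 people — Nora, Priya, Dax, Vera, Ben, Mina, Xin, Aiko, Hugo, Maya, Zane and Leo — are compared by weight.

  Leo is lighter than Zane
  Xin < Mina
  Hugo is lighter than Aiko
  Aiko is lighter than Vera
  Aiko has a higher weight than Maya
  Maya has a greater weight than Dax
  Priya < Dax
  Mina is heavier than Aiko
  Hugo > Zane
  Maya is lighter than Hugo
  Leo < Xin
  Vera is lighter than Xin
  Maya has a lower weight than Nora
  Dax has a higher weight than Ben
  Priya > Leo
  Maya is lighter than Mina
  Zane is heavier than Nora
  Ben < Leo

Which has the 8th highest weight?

Maya

The consecutive relations fix a unique order: Ben < Leo < Priya < Dax < Maya < Nora < Zane < Hugo < Aiko < Vera < Xin < Mina.
Counting 8 from the largest end gives Maya.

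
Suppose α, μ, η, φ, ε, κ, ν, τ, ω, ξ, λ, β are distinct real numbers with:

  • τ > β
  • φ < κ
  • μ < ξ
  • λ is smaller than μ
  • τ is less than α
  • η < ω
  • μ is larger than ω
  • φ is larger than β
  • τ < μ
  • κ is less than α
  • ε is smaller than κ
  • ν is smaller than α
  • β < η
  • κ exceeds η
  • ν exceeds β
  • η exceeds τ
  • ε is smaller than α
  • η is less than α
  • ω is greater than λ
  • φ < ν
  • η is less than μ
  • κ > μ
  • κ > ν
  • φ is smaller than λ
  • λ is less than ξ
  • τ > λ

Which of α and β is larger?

Link the given pairs in sequence: β < φ; φ < λ; λ < τ; τ < η; η < ω; ω < μ; μ < κ; κ < α.
Together: β < φ < λ < τ < η < ω < μ < κ < α.
So β < α; α is the larger of the two.

α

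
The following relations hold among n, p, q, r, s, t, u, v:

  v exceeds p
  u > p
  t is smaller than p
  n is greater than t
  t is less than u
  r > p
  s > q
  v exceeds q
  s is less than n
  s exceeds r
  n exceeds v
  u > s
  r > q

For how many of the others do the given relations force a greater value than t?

6

Directly above t: p, n, u.
One step further: r, v (5 so far).
One step further: s (6 so far).
No other element is forced above t by the given relations, so the count is 6.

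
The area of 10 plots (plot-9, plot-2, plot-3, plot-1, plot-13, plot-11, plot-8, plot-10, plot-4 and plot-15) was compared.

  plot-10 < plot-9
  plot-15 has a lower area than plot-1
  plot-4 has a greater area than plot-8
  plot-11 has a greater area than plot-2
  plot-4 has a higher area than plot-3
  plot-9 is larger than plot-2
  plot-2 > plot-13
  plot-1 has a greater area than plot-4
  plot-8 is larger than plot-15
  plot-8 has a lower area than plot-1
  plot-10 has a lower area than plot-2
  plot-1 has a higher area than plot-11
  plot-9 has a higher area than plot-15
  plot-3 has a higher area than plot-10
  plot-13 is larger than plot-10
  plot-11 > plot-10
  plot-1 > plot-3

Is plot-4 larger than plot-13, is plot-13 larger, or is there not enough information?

Following every chain through plot-13: above plot-13 we get plot-2, plot-11, plot-1, plot-9; below plot-13 we get plot-10.
plot-4 is not reached, and no chain runs the other way from plot-4 to plot-13.
So the given relations leave the order of plot-13 and plot-4 undetermined.

undetermined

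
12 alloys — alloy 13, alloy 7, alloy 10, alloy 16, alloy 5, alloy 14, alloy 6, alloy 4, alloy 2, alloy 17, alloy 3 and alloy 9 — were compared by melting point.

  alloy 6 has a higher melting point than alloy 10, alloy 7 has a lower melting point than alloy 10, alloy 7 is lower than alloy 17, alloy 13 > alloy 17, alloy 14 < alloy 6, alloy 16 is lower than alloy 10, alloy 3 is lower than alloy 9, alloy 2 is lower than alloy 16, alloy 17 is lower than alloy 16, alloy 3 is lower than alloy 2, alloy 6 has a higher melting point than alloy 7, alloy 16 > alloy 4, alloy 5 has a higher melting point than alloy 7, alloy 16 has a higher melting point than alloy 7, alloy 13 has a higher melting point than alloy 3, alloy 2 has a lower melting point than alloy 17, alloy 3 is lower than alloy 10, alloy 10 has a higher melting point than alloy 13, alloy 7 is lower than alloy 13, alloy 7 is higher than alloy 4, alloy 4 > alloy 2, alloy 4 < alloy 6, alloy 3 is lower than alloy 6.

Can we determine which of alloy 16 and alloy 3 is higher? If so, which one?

alloy 16

The relevant relations are alloy 3 < alloy 2; alloy 2 < alloy 4; alloy 4 < alloy 7; alloy 7 < alloy 17; alloy 17 < alloy 16.
Together: alloy 3 < alloy 2 < alloy 4 < alloy 7 < alloy 17 < alloy 16.
So alloy 16 is higher.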